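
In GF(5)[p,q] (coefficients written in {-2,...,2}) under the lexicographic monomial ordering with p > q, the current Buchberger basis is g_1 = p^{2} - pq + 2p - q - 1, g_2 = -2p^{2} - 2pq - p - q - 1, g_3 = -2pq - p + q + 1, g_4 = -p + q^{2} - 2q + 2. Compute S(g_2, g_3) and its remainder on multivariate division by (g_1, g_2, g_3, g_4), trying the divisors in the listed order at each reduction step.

lcm(LM(g_2), LM(g_3)) = p^{2}q.
S = (lcm/LT(g_2))·g_2 − (lcm/LT(g_3))·g_3 = 2p^{2} + pq^{2} + pq - 2p - 2q^{2} - 2q.
Reduce S modulo (g_1, g_2, g_3, g_4) in that order:
  leading term p^{2}: subtract (2)·g_1 from 2p^{2} + pq^{2} + pq - 2p - 2q^{2} - 2q → pq^{2} - 2pq - p - 2q^{2} + 2
  leading term pq^{2}: subtract (2q)·g_3 from pq^{2} - 2pq - p - 2q^{2} + 2 → -p + q^{2} - 2q + 2
  leading term p: subtract (1)·g_4 from -p + q^{2} - 2q + 2 → 0
The remainder is 0, so this S-polynomial contributes no new basis element.

S(g_2, g_3) = 2p^{2} + pq^{2} + pq - 2p - 2q^{2} - 2q; remainder on division = 0.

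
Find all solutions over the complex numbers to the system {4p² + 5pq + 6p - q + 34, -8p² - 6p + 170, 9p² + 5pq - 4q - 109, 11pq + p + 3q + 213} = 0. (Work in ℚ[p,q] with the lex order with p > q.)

Compute a lex Gröbner basis by Buchberger's algorithm.
f_1 = 4p² + 5pq + 6p - q + 34, LT = p².
f_2 = -8p² - 6p + 170, LT = p².
f_3 = 9p² + 5pq - 4q - 109, LT = p².
f_4 = 11pq + p + 3q + 213, LT = pq.

S(f_1,f_2): lcm = p². S = 5/4pq + ¾p - ¼q + 119/4.
  leading term pq: subtract (5/44)·f_4 from 5/4pq + ¾p - ¼q + 119/4 → 7/11p - 13/22q + 61/11
  leading term p: no divisor's leading term divides it; move 7/11p to the remainder.
  leading term q: no divisor's leading term divides it; move -13/22q to the remainder.
  leading term 1: no divisor's leading term divides it; move 61/11 to the remainder.
  remainder 7/11p - 13/22q + 61/11 ≠ 0; add h_5 = 7/11p - 13/22q + 61/11 to the basis.

S(f_1,f_3): lcm = p². S = 25/36pq + 3/2p + 7/36q + 371/18.
  leading term pq: subtract (25/396)·f_4 from 25/36pq + 3/2p + 7/36q + 371/18 → 569/396p + 1/198q + 2837/396
  leading term p: subtract (569/252)·h_5 from 569/396p + 1/198q + 2837/396 → 75/56q - 75/14
  leading term q: no divisor's leading term divides it; move 75/56q to the remainder.
  leading term 1: no divisor's leading term divides it; move -75/14 to the remainder.
  remainder 75/56q - 75/14 ≠ 0; add h_6 = 75/56q - 75/14 to the basis.

The other S-polynomials (S(f_1,f_4), S(f_2,f_3), S(f_2,f_4), S(f_3,f_4), S(f_1,h_5), S(f_2,h_5), S(f_3,h_5), S(f_4,h_5), S(f_1,h_6), S(f_2,h_6), S(f_3,h_6), S(f_4,h_6), S(h_5,h_6)) all reduce to 0 modulo the current basis, so we have a Gröbner basis.
Inter-reduce: drop elements whose leading term is divisible by another's, tail-reduce, and make monic.
Reduced Gröbner basis: {p + 5, q - 4}.

Elimination: the polynomial q - 4 lies in the elimination ideal for q, so q ∈ {4}. For each such q, the remaining basis elements (now univariate) give the rest of the solution.
  q = 4: the earlier basis element becomes p + 5 = 0, giving p = -5 — point (-5, 4).
Substituting each solution back into the original system confirms all equations vanish.

{(-5, 4)}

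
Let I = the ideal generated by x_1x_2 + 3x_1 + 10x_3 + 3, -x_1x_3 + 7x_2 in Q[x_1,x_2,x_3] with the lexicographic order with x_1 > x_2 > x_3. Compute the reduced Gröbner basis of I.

G = {x_1x_2 + 3x_1 + 10x_3 + 3, x_1x_3 - 7x_2, x_2^2 + 3x_2 + 10/7x_3^2 + 3/7x_3}

f_1 = x_1x_2 + 3x_1 + 10x_3 + 3, LT = x_1x_2.
f_2 = -x_1x_3 + 7x_2, LT = x_1x_3.

S(f_1,f_2): lcm = x_1x_2x_3. S = 3x_1x_3 + 7x_2^2 + 10x_3^2 + 3x_3.
  leading term x_1x_3: subtract (-3)·f_2 from 3x_1x_3 + 7x_2^2 + 10x_3^2 + 3x_3 → 7x_2^2 + 21x_2 + 10x_3^2 + 3x_3
  leading term x_2^2: no divisor's leading term divides it; move 7x_2^2 to the remainder.
  leading term x_2: no divisor's leading term divides it; move 21x_2 to the remainder.
  leading term x_3^2: no divisor's leading term divides it; move 10x_3^2 to the remainder.
  leading term x_3: no divisor's leading term divides it; move 3x_3 to the remainder.
  remainder 7x_2^2 + 21x_2 + 10x_3^2 + 3x_3 ≠ 0; add g_3 = 7x_2^2 + 21x_2 + 10x_3^2 + 3x_3 to the basis.

S(f_1,g_3): lcm = x_1x_2^2. S = -10/7x_1x_3^2 - 3/7x_1x_3 + 10x_2x_3 + 3x_2.
  leading term x_1x_3^2: subtract (10/7x_3)·f_2 from -10/7x_1x_3^2 - 3/7x_1x_3 + 10x_2x_3 + 3x_2 → -3/7x_1x_3 + 3x_2
  leading term x_1x_3: subtract (3/7)·f_2 from -3/7x_1x_3 + 3x_2 → 0
  remainder 0.

S(f_2,g_3): leading monomials are coprime, so the S-polynomial reduces to 0 (Buchberger's first criterion).
Every S-polynomial of the final basis reduces to 0, so we have a Gröbner basis.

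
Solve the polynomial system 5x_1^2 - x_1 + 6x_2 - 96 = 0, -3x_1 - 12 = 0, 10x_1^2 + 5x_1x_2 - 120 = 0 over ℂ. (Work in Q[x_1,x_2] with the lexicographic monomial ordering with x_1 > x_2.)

Compute a lex Gröbner basis by Buchberger's algorithm.
f_1 = 5x_1^2 - x_1 + 6x_2 - 96, LT = x_1^2.
f_2 = -3x_1 - 12, LT = x_1.
f_3 = 10x_1^2 + 5x_1x_2 - 120, LT = x_1^2.

S(f_1,f_2): lcm = x_1^2. S = -21/5x_1 + 6/5x_2 - 96/5.
  leading term x_1: subtract (7/5)·f_2 from -21/5x_1 + 6/5x_2 - 96/5 → 6/5x_2 - 12/5
  leading term x_2: no divisor's leading term divides it; move 6/5x_2 to the remainder.
  leading term 1: no divisor's leading term divides it; move -12/5 to the remainder.
  remainder 6/5x_2 - 12/5 ≠ 0; add h_4 = 6/5x_2 - 12/5 to the basis.

The other S-polynomials (S(f_1,f_3), S(f_2,f_3), S(f_1,h_4), S(f_2,h_4), S(f_3,h_4)) all reduce to 0 modulo the current basis, so we have a Gröbner basis.
Inter-reduce: drop elements whose leading term is divisible by another's, tail-reduce, and make monic.
Reduced Gröbner basis: {x_1 + 4, x_2 - 2}.

Since the basis is lex-ordered, x_2 - 2 is univariate in x_2. Its roots are {2}. Back-substituting each root into the other basis elements fixes the other coordinates.
  x_2 = 2: the earlier basis element becomes x_1 + 4 = 0, giving x_1 = -4 — point (-4, 2).
Zero-dimensionality of the ideal guarantees finitely many solutions over ℂ.

{(-4, 2)}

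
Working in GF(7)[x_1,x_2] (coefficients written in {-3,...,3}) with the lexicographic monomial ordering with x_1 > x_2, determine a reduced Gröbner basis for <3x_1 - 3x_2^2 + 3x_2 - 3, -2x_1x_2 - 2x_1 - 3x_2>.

f_1 = 3x_1 - 3x_2^2 + 3x_2 - 3, LT = x_1.
f_2 = -2x_1x_2 - 2x_1 - 3x_2, LT = x_1x_2.

S(f_1,f_2): lcm = x_1x_2. S = -x_1 - x_2^3 + x_2^2 + x_2.
  leading term x_1: subtract (2)·f_1 from -x_1 - x_2^3 + x_2^2 + x_2 → -x_2^3 + 2x_2 - 1
  leading term x_2^3: no divisor's leading term divides it; move -x_2^3 to the remainder.
  leading term x_2: no divisor's leading term divides it; move 2x_2 to the remainder.
  leading term 1: no divisor's leading term divides it; move -1 to the remainder.
  remainder -x_2^3 + 2x_2 - 1 ≠ 0; add g_3 = -x_2^3 + 2x_2 - 1 to the basis.

S(f_1,g_3): leading monomials are coprime, so the S-polynomial reduces to 0 (Buchberger's first criterion).
S(f_2,g_3): lcm = x_1x_2^3. S = x_1x_2^2 + 2x_1x_2 - x_1 - 2x_2^3.
  leading term x_1x_2^2: subtract (-2x_2^2)·f_1 from x_1x_2^2 + 2x_1x_2 - x_1 - 2x_2^3 → 2x_1x_2 - x_1 + x_2^4 - 3x_2^3 + x_2^2
  leading term x_1x_2: subtract (3x_2)·f_1 from 2x_1x_2 - x_1 + x_2^4 - 3x_2^3 + x_2^2 → -x_1 + x_2^4 - x_2^3 - x_2^2 + 2x_2
  leading term x_1: subtract (2)·f_1 from -x_1 + x_2^4 - x_2^3 - x_2^2 + 2x_2 → x_2^4 - x_2^3 - 2x_2^2 + 3x_2 - 1
  leading term x_2^4: subtract (-x_2)·g_3 from x_2^4 - x_2^3 - 2x_2^2 + 3x_2 - 1 → -x_2^3 + 2x_2 - 1
  leading term x_2^3: subtract (1)·g_3 from -x_2^3 + 2x_2 - 1 → 0
  remainder 0.

Every S-polynomial of the final basis reduces to 0, so we have a Gröbner basis.
Inter-reduce: drop elements whose leading term is divisible by another's, tail-reduce, and make monic.

G = {x_1 - x_2^2 + x_2 - 1, x_2^3 - 2x_2 + 1}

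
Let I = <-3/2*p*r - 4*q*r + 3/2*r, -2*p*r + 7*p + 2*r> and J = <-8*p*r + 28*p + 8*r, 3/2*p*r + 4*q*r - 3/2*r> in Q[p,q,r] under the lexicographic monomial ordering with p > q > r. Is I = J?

Since reduced Gröbner bases are canonical representatives of ideals under a given ordering, it suffices to compute and compare them.
Buchberger on the first generating set:
f_1 = -3/2*p*r - 4*q*r + 3/2*r, LT = p*r.
f_2 = -2*p*r + 7*p + 2*r, LT = p*r.

S(f_1,f_2): lcm = p*r. S = 7/2*p + 8/3*q*r.
  reduce S modulo (f_1, f_2):
  remainder 7/2*p + 8/3*q*r ≠ 0; add g_3 = 7/2*p + 8/3*q*r to the basis.

S(f_1,g_3): lcm = p*r. S = -16/21*q*r**2 + 8/3*q*r - r.
  reduce S modulo (f_1, f_2, g_3):
  remainder -16/21*q*r**2 + 8/3*q*r - r ≠ 0; add g_4 = -16/21*q*r**2 + 8/3*q*r - r to the basis.

The other S-polynomials (S(f_2,g_3), S(f_1,g_4), S(f_2,g_4), S(g_3,g_4)) all reduce to 0 modulo the current basis, so we have a Gröbner basis.
Inter-reduce: drop elements whose leading term is divisible by another's, tail-reduce, and make monic.
Reduced Gröbner basis: {p + 16/21*q*r, q*r**2 - 7/2*q*r + 21/16*r}.

Buchberger on the second generating set:
h_1 = -8*p*r + 28*p + 8*r, LT = p*r.
h_2 = 3/2*p*r + 4*q*r - 3/2*r, LT = p*r.

S(h_1,h_2): lcm = p*r. S = -7/2*p - 8/3*q*r.
  reduce S modulo (h_1, h_2):
  remainder -7/2*p - 8/3*q*r ≠ 0; add k_3 = -7/2*p - 8/3*q*r to the basis.

S(h_1,k_3): lcm = p*r. S = -7/2*p - 16/21*q*r**2 - r.
  reduce S modulo (h_1, h_2, k_3):
  remainder -16/21*q*r**2 + 8/3*q*r - r ≠ 0; add k_4 = -16/21*q*r**2 + 8/3*q*r - r to the basis.

The other S-polynomials (S(h_2,k_3), S(h_1,k_4), S(h_2,k_4), S(k_3,k_4)) all reduce to 0 modulo the current basis, so we have a Gröbner basis.
Inter-reduce: drop elements whose leading term is divisible by another's, tail-reduce, and make monic.
Reduced Gröbner basis: {p + 16/21*q*r, q*r**2 - 7/2*q*r + 21/16*r}.

Same reduced basis, so the two generating sets span the same ideal.
The same test decides containment: I ⊆ J iff every generator of I reduces to 0 modulo a Gröbner basis of J.

Yes, the ideals are equal.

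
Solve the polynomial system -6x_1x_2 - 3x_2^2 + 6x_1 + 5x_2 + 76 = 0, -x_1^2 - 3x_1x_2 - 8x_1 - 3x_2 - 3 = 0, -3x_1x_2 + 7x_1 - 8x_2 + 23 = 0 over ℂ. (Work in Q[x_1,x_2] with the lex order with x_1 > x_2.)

{(-3, -2)}

Compute a lex Gröbner basis by Buchberger's algorithm.
f_1 = -6x_1x_2 + 6x_1 - 3x_2^2 + 5x_2 + 76, LT = x_1x_2.
f_2 = -x_1^2 - 3x_1x_2 - 8x_1 - 3x_2 - 3, LT = x_1^2.
f_3 = -3x_1x_2 + 7x_1 - 8x_2 + 23, LT = x_1x_2.

S(f_1,f_2): lcm = x_1^2x_2. S = -x_1^2 - 5/2x_1x_2^2 - 53/6x_1x_2 - 38/3x_1 - 3x_2^2 - 3x_2.
  reduce S modulo (f_1, f_2, f_3):
  remainder -13x_1 + 5/4x_2^3 - 11/12x_2^2 - 695/18x_2 - 923/9 ≠ 0; add h_4 = -13x_1 + 5/4x_2^3 - 11/12x_2^2 - 695/18x_2 - 923/9 to the basis.

S(f_1,f_3): lcm = x_1x_2. S = 4/3x_1 + 1/2x_2^2 - 7/2x_2 - 5.
  reduce S modulo (f_1, f_2, f_3, h_4):
  remainder 5/39x_2^3 + 95/234x_2^2 - 5237/702x_2 - 419/27 ≠ 0; add h_5 = 5/39x_2^3 + 95/234x_2^2 - 5237/702x_2 - 419/27 to the basis.

S(f_2,f_3): lcm = x_1^2x_2. S = 7/3x_1^2 + 3x_1x_2^2 + 16/3x_1x_2 + 23/3x_1 + 3x_2^2 + 3x_2.
  reduce S modulo (f_1, f_2, f_3, h_4, h_5):
  remainder 317/24x_2^2 - 27917/360x_2 - 37427/180 ≠ 0; add h_6 = 317/24x_2^2 - 27917/360x_2 - 37427/180 to the basis.

S(f_1,h_4): lcm = x_1x_2. S = -x_1 + 5/52x_2^4 - 11/156x_2^3 - 289/117x_2^2 - 157/18x_2 - 38/3.
  reduce S modulo (f_1, f_2, f_3, h_4, h_5, h_6):
  remainder 113959/19020x_2 + 113959/9510 ≠ 0; add h_7 = 113959/19020x_2 + 113959/9510 to the basis.

The other S-polynomials (S(f_2,h_4), S(f_3,h_4), S(f_1,h_5), S(f_2,h_5), S(f_3,h_5), S(h_4,h_5), S(f_1,h_6), S(f_2,h_6), S(f_3,h_6), S(h_4,h_6), S(h_5,h_6), S(f_1,h_7), S(f_2,h_7), S(f_3,h_7), S(h_4,h_7), S(h_5,h_7), S(h_6,h_7)) all reduce to 0 modulo the current basis, so we have a Gröbner basis.
Inter-reduce: drop elements whose leading term is divisible by another's, tail-reduce, and make monic.
Reduced Gröbner basis: {x_1 + 3, x_2 + 2}.

A lex Gröbner basis eliminates variables successively. Here x_2 + 2 depends only on x_2, with roots {-2}; lifting each root through the earlier basis elements recovers the full solutions.
  x_2 = -2: the earlier basis element becomes x_1 + 3 = 0, giving x_1 = -3 — point (-3, -2).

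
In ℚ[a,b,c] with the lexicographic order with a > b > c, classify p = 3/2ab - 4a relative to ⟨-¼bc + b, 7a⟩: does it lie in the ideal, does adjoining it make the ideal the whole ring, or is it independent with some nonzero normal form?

First compute the reduced Gröbner basis of I by Buchberger's algorithm.
f_1 = -¼bc + b, LT = bc.
f_2 = 7a, LT = a.

The S-polynomials (S(f_1,f_2)) all reduce to 0 modulo the current basis, so we have a Gröbner basis.
Inter-reduce: drop elements whose leading term is divisible by another's, tail-reduce, and make monic.
Reduced Gröbner basis: {a, bc - 4b}.
Label its elements g_1 = a, g_2 = bc - 4b.

Reduce p = 3/2ab - 4a modulo G:
  leading term ab: subtract (3/2b)·g_1 from 3/2ab - 4a → -4a
  leading term a: subtract (-4)·g_1 from -4a → 0
  normal form = 0.
Since the normal form is 0, p ∈ I.

3/2ab - 4a lies in I (it reduces to 0).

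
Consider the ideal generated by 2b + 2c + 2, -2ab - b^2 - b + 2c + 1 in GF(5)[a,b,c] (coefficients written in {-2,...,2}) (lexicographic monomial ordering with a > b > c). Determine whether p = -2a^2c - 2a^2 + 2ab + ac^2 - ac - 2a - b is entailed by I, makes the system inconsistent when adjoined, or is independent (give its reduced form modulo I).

First compute the reduced Gröbner basis of I by Buchberger's algorithm.
f_1 = 2b + 2c + 2, LT = b.
f_2 = -2ab - b^2 - b + 2c + 1, LT = ab.

S(f_1,f_2): lcm = ab. S = ac + a + 2b^2 + 2b + c - 2.
  reduce S modulo (f_1, f_2):
  remainder ac + a + 2c^2 - 2c - 2 ≠ 0; add h_3 = ac + a + 2c^2 - 2c - 2 to the basis.

The other S-polynomials (S(f_1,h_3), S(f_2,h_3)) all reduce to 0 modulo the current basis, so we have a Gröbner basis.
Inter-reduce: drop elements whose leading term is divisible by another's, tail-reduce, and make monic.
Reduced Gröbner basis: {ac + a + 2c^2 - 2c - 2, b + c + 1}.
Label its elements g_1 = ac + a + 2c^2 - 2c - 2, g_2 = b + c + 1.

Reduce p = -2a^2c - 2a^2 + 2ab + ac^2 - ac - 2a - b modulo G:
  leading term a^2c: subtract (-2a)·g_1 from -2a^2c - 2a^2 + 2ab + ac^2 - ac - 2a - b → 2ab - a - b
  leading term ab: subtract (2a)·g_2 from 2ab - a - b → -2ac + 2a - b
  leading term ac: subtract (-2)·g_1 from -2ac + 2a - b → -a - b - c^2 + c + 1
  leading term a: no divisor's leading term divides it; move -a to the remainder.
  leading term b: subtract (-1)·g_2 from -b - c^2 + c + 1 → -c^2 + 2c + 2
  leading term c^2: no divisor's leading term divides it; move -c^2 to the remainder.
  leading term c: no divisor's leading term divides it; move 2c to the remainder.
  leading term 1: no divisor's leading term divides it; move 2 to the remainder.
  normal form = -a - c^2 + 2c + 2.
The normal form is nonzero, so p ∉ I. Since p minus its normal form lies in I, I + (p) = I + (r) where r = -a - c^2 + 2c + 2; decide whether this ideal is the whole ring.
Run Buchberger on G together with r (pairs among the g_i already reduce to 0 since G is a Gröbner basis):
g_1 = ac + a + 2c^2 - 2c - 2, LT = ac.
g_2 = b + c + 1, LT = b.
r = -a - c^2 + 2c + 2, LT = a.

S(g_1,r): lcm = ac. S = a - c^3 - c^2 - 2.
  reduce S modulo (g_1, g_2, r):
  remainder -c^3 - 2c^2 + 2c ≠ 0; add m_4 = -c^3 - 2c^2 + 2c to the basis.

The other S-polynomials (S(g_1,g_2), S(g_2,r), S(g_1,m_4), S(g_2,m_4), S(r,m_4)) all reduce to 0 modulo the current basis, so we have a Gröbner basis.
Inter-reduce: drop elements whose leading term is divisible by another's, tail-reduce, and make monic.
Reduced Gröbner basis: {a + c^2 - 2c - 2, b + c + 1, c^3 + 2c^2 - 2c}.
The reduced Gröbner basis of I + (p) is {a + c^2 - 2c - 2, b + c + 1, c^3 + 2c^2 - 2c} ≠ {1}, a proper ideal, so the enlarged system stays consistent: p is independent of I, with normal form -a - c^2 + 2c + 2.

-2a^2c - 2a^2 + 2ab + ac^2 - ac - 2a - b is independent of I; its normal form modulo I is -a - c^2 + 2c + 2.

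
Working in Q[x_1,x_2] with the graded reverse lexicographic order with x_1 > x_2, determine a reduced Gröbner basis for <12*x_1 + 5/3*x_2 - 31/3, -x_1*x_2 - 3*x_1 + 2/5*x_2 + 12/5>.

f_1 = 12*x_1 + 5/3*x_2 - 31/3, LT = x_1.
f_2 = -x_1*x_2 - 3*x_1 + 2/5*x_2 + 12/5, LT = x_1*x_2.

S(f_1,f_2): lcm = x_1*x_2. S = 5/36*x_2**2 - 3*x_1 - 83/180*x_2 + 12/5.
  leading term x_2**2: no divisor's leading term divides it; move 5/36*x_2**2 to the remainder.
  leading term x_1: subtract (-1/4)·f_1 from -3*x_1 - 83/180*x_2 + 12/5 → -2/45*x_2 - 11/60
  leading term x_2: no divisor's leading term divides it; move -2/45*x_2 to the remainder.
  leading term 1: no divisor's leading term divides it; move -11/60 to the remainder.
  remainder 5/36*x_2**2 - 2/45*x_2 - 11/60 ≠ 0; add g_3 = 5/36*x_2**2 - 2/45*x_2 - 11/60 to the basis.

The other S-polynomials (S(f_1,g_3), S(f_2,g_3)) all reduce to 0 modulo the current basis, so we have a Gröbner basis.
Inter-reduce: drop elements whose leading term is divisible by another's, tail-reduce, and make monic.

G = {x_2**2 - 8/25*x_2 - 33/25, x_1 + 5/36*x_2 - 31/36}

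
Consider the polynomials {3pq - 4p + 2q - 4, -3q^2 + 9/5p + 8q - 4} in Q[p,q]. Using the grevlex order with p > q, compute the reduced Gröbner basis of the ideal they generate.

G = {p^2 + 38/27p - 20/27q + 40/27, pq - 4/3p + 2/3q - 4/3, q^2 - 3/5p - 8/3q + 4/3}

f_1 = 3pq - 4p + 2q - 4, LT = pq.
f_2 = -3q^2 + 9/5p + 8q - 4, LT = q^2.

S(f_1,f_2): lcm = pq^2. S = 3/5p^2 + 4/3pq + 2/3q^2 - 4/3p - 4/3q.
  reduce S modulo (f_1, f_2):
  remainder 3/5p^2 + 38/45p - 4/9q + 8/9 ≠ 0; add g_3 = 3/5p^2 + 38/45p - 4/9q + 8/9 to the basis.

The other S-polynomials (S(f_1,g_3), S(f_2,g_3)) all reduce to 0 modulo the current basis, so we have a Gröbner basis.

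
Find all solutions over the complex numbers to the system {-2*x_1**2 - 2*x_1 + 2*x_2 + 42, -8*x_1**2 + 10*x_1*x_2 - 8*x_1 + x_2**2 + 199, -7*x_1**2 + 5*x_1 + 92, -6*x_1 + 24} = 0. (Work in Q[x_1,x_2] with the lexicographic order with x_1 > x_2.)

Compute a lex Gröbner basis by Buchberger's algorithm.
f_1 = -2*x_1**2 - 2*x_1 + 2*x_2 + 42, LT = x_1**2.
f_2 = -8*x_1**2 + 10*x_1*x_2 - 8*x_1 + x_2**2 + 199, LT = x_1**2.
f_3 = -7*x_1**2 + 5*x_1 + 92, LT = x_1**2.
f_4 = -6*x_1 + 24, LT = x_1.

S(f_1,f_2): lcm = x_1**2. S = 5/4*x_1*x_2 + 1/8*x_2**2 - x_2 + 31/8.
  leading term x_1*x_2: subtract (-5/24*x_2)·f_4 from 5/4*x_1*x_2 + 1/8*x_2**2 - x_2 + 31/8 → 1/8*x_2**2 + 4*x_2 + 31/8
  leading term x_2**2: no divisor's leading term divides it; move 1/8*x_2**2 to the remainder.
  leading term x_2: no divisor's leading term divides it; move 4*x_2 to the remainder.
  leading term 1: no divisor's leading term divides it; move 31/8 to the remainder.
  remainder 1/8*x_2**2 + 4*x_2 + 31/8 ≠ 0; add h_5 = 1/8*x_2**2 + 4*x_2 + 31/8 to the basis.

S(f_1,f_3): lcm = x_1**2. S = 12/7*x_1 - x_2 - 55/7.
  leading term x_1: subtract (-2/7)·f_4 from 12/7*x_1 - x_2 - 55/7 → -x_2 - 1
  leading term x_2: no divisor's leading term divides it; move -x_2 to the remainder.
  leading term 1: no divisor's leading term divides it; move -1 to the remainder.
  remainder -x_2 - 1 ≠ 0; add h_6 = -x_2 - 1 to the basis.

The other S-polynomials (S(f_1,f_4), S(f_2,f_3), S(f_2,f_4), S(f_3,f_4), S(f_1,h_5), S(f_2,h_5), S(f_3,h_5), S(f_4,h_5), S(f_1,h_6), S(f_2,h_6), S(f_3,h_6), S(f_4,h_6), S(h_5,h_6)) all reduce to 0 modulo the current basis, so we have a Gröbner basis.
Inter-reduce: drop elements whose leading term is divisible by another's, tail-reduce, and make monic.
Reduced Gröbner basis: {x_1 - 4, x_2 + 1}.

A lex Gröbner basis eliminates variables successively. Here x_2 + 1 depends only on x_2, with roots {-1}; lifting each root through the earlier basis elements recovers the full solutions.
  x_2 = -1: the earlier basis element becomes x_1 - 4 = 0, giving x_1 = 4 — point (4, -1).
Each listed point satisfies every original equation (direct substitution).

{(4, -1)}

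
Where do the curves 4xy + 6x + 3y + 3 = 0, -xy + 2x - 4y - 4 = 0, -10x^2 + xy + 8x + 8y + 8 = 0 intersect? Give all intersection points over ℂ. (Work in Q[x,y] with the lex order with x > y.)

{(0, -1)}

Compute a lex Gröbner basis by Buchberger's algorithm.
f_1 = 4xy + 6x + 3y + 3, LT = xy.
f_2 = -xy + 2x - 4y - 4, LT = xy.
f_3 = -10x^2 + xy + 8x + 8y + 8, LT = x^2.

S(f_1,f_2): lcm = xy. S = 7/2x - 13/4y - 13/4.
  leading term x: no divisor's leading term divides it; move 7/2x to the remainder.
  leading term y: no divisor's leading term divides it; move -13/4y to the remainder.
  leading term 1: no divisor's leading term divides it; move -13/4 to the remainder.
  remainder 7/2x - 13/4y - 13/4 ≠ 0; add h_4 = 7/2x - 13/4y - 13/4 to the basis.

S(f_1,f_3): lcm = x^2y. S = 3/2x^2 + 1/10xy^2 + 31/20xy + 3/4x + 4/5y^2 + 4/5y.
  leading term x^2: subtract (-3/20)·f_3 from 3/2x^2 + 1/10xy^2 + 31/20xy + 3/4x + 4/5y^2 + 4/5y → 1/10xy^2 + 17/10xy + 39/20x + 4/5y^2 + 2y + 6/5
  leading term xy^2: subtract (1/40y)·f_1 from 1/10xy^2 + 17/10xy + 39/20x + 4/5y^2 + 2y + 6/5 → 31/20xy + 39/20x + 29/40y^2 + 77/40y + 6/5
  leading term xy: subtract (31/80)·f_1 from 31/20xy + 39/20x + 29/40y^2 + 77/40y + 6/5 → -3/8x + 29/40y^2 + 61/80y + 3/80
  leading term x: subtract (-3/28)·h_4 from -3/8x + 29/40y^2 + 61/80y + 3/80 → 29/40y^2 + 29/70y - 87/280
  leading term y^2: no divisor's leading term divides it; move 29/40y^2 to the remainder.
  leading term y: no divisor's leading term divides it; move 29/70y to the remainder.
  leading term 1: no divisor's leading term divides it; move -87/280 to the remainder.
  remainder 29/40y^2 + 29/70y - 87/280 ≠ 0; add h_5 = 29/40y^2 + 29/70y - 87/280 to the basis.

S(f_2,f_3): lcm = x^2y. S = -2x^2 + 1/10xy^2 + 24/5xy + 4x + 4/5y^2 + 4/5y.
  leading term x^2: subtract (1/5)·f_3 from -2x^2 + 1/10xy^2 + 24/5xy + 4x + 4/5y^2 + 4/5y → 1/10xy^2 + 23/5xy + 12/5x + 4/5y^2 - 4/5y - 8/5
  leading term xy^2: subtract (1/40y)·f_1 from 1/10xy^2 + 23/5xy + 12/5x + 4/5y^2 - 4/5y - 8/5 → 89/20xy + 12/5x + 29/40y^2 - 7/8y - 8/5
  leading term xy: subtract (89/80)·f_1 from 89/20xy + 12/5x + 29/40y^2 - 7/8y - 8/5 → -171/40x + 29/40y^2 - 337/80y - 79/16
  leading term x: subtract (-171/140)·h_4 from -171/40x + 29/40y^2 - 337/80y - 79/16 → 29/40y^2 - 2291/280y - 1247/140
  leading term y^2: subtract (1)·h_5 from 29/40y^2 - 2291/280y - 1247/140 → -2407/280y - 2407/280
  leading term y: no divisor's leading term divides it; move -2407/280y to the remainder.
  leading term 1: no divisor's leading term divides it; move -2407/280 to the remainder.
  remainder -2407/280y - 2407/280 ≠ 0; add h_6 = -2407/280y - 2407/280 to the basis.

The other S-polynomials (S(f_1,h_4), S(f_2,h_4), S(f_3,h_4), S(f_1,h_5), S(f_2,h_5), S(f_3,h_5), S(h_4,h_5), S(f_1,h_6), S(f_2,h_6), S(f_3,h_6), S(h_4,h_6), S(h_5,h_6)) all reduce to 0 modulo the current basis, so we have a Gröbner basis.
Inter-reduce: drop elements whose leading term is divisible by another's, tail-reduce, and make monic.
Reduced Gröbner basis: {x, y + 1}.

The lex basis is triangular: the last element involves only y. Solving y + 1 = 0 gives y ∈ {-1}; substituting each value into the earlier elements determines the remaining variables.
  y = -1: the earlier basis element becomes x = 0, giving x = 0 — point (0, -1).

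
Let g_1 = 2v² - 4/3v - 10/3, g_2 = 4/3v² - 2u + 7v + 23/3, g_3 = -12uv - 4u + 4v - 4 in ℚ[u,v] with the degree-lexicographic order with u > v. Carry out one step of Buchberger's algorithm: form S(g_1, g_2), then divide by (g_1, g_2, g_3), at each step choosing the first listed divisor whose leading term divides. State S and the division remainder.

lcm(LM(g_1), LM(g_2)) = v².
S = (lcm/LT(g_1))·g_1 − (lcm/LT(g_2))·g_2 = 3/2u - 71/12v - 89/12.
Reduce S modulo (g_1, g_2, g_3) in that order:
  leading term u: no divisor's leading term divides it; move 3/2u to the remainder.
  leading term v: no divisor's leading term divides it; move -71/12v to the remainder.
  leading term 1: no divisor's leading term divides it; move -89/12 to the remainder.
The remainder 3/2u - 71/12v - 89/12 is nonzero, so it would be added as the next basis element.
An S-polynomial is built so that the two leading terms cancel; whether anything survives reduction is exactly the Gröbner-basis criterion.

S(g_1, g_2) = 3/2u - 71/12v - 89/12; remainder on division = 3/2u - 71/12v - 89/12.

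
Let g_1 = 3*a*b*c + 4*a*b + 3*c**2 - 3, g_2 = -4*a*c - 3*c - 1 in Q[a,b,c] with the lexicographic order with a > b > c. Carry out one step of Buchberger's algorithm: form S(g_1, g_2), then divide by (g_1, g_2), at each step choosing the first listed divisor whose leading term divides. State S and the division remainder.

S(g_1, g_2) = 4/3*a*b - 3/4*b*c - 1/4*b + c**2 - 1; remainder on division = 4/3*a*b - 3/4*b*c - 1/4*b + c**2 - 1.

lcm(LM(g_1), LM(g_2)) = a*b*c.
S = (lcm/LT(g_1))·g_1 − (lcm/LT(g_2))·g_2 = 4/3*a*b - 3/4*b*c - 1/4*b + c**2 - 1.
Reduce S modulo (g_1, g_2) in that order:
  leading term a*b: no divisor's leading term divides it; move 4/3*a*b to the remainder.
  leading term b*c: no divisor's leading term divides it; move -3/4*b*c to the remainder.
  leading term b: no divisor's leading term divides it; move -1/4*b to the remainder.
  leading term c**2: no divisor's leading term divides it; move c**2 to the remainder.
  leading term 1: no divisor's leading term divides it; move -1 to the remainder.
The remainder 4/3*a*b - 3/4*b*c - 1/4*b + c**2 - 1 is nonzero, so it would be added as the next basis element.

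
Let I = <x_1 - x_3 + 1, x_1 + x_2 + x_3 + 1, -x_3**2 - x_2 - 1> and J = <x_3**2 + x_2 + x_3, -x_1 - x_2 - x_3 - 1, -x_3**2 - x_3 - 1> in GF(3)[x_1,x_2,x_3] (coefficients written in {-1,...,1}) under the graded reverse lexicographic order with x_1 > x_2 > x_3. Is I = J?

No, the ideals differ.

For a fixed monomial order, each ideal has a unique reduced Gröbner basis; comparing bases decides equality.
Buchberger on the first generating set:
f_1 = x_1 - x_3 + 1, LT = x_1.
f_2 = x_1 + x_2 + x_3 + 1, LT = x_1.
f_3 = -x_3**2 - x_2 - 1, LT = x_3**2.

S(f_1,f_2): lcm = x_1. S = -x_2 + x_3.
  leading term x_2: no divisor's leading term divides it; move -x_2 to the remainder.
  leading term x_3: no divisor's leading term divides it; move x_3 to the remainder.
  remainder -x_2 + x_3 ≠ 0; add g_4 = -x_2 + x_3 to the basis.

The other S-polynomials (S(f_1,f_3), S(f_2,f_3), S(f_1,g_4), S(f_2,g_4), S(f_3,g_4)) all reduce to 0 modulo the current basis, so we have a Gröbner basis.
Inter-reduce: drop elements whose leading term is divisible by another's, tail-reduce, and make monic.
Reduced Gröbner basis: {x_3**2 + x_3 + 1, x_1 - x_3 + 1, x_2 - x_3}.

Buchberger on the second generating set:
h_1 = x_3**2 + x_2 + x_3, LT = x_3**2.
h_2 = -x_1 - x_2 - x_3 - 1, LT = x_1.
h_3 = -x_3**2 - x_3 - 1, LT = x_3**2.

S(h_1,h_3): lcm = x_3**2. S = x_2 - 1.
  leading term x_2: no divisor's leading term divides it; move x_2 to the remainder.
  leading term 1: no divisor's leading term divides it; move -1 to the remainder.
  remainder x_2 - 1 ≠ 0; add k_4 = x_2 - 1 to the basis.

The other S-polynomials (S(h_1,h_2), S(h_2,h_3), S(h_1,k_4), S(h_2,k_4), S(h_3,k_4)) all reduce to 0 modulo the current basis, so we have a Gröbner basis.
Inter-reduce: drop elements whose leading term is divisible by another's, tail-reduce, and make monic.
Reduced Gröbner basis: {x_3**2 + x_3 + 1, x_1 + x_3 - 1, x_2 - 1}.

Since the reduced bases disagree, the two ideals are not the same.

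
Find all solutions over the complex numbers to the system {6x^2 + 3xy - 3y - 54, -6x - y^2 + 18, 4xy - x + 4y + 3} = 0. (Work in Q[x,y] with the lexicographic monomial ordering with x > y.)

Compute a lex Gröbner basis by Buchberger's algorithm.
f_1 = 6x^2 + 3xy - 3y - 54, LT = x^2.
f_2 = -6x - y^2 + 18, LT = x.
f_3 = 4xy - x + 4y + 3, LT = xy.

S(f_1,f_2): lcm = x^2. S = -1/6xy^2 + 1/2xy + 3x - 1/2y - 9.
  reduce S modulo (f_1, f_2, f_3):
  remainder 1/36y^4 - 1/12y^3 - y^2 + y ≠ 0; add h_4 = 1/36y^4 - 1/12y^3 - y^2 + y to the basis.

S(f_1,f_3): lcm = x^2y. S = 1/4x^2 + 1/2xy^2 - xy - 3/4x - 1/2y^2 - 9y.
  reduce S modulo (f_1, f_2, f_3, h_4):
  remainder -1/16y^3 - 15/8y^2 - 37/4y ≠ 0; add h_5 = -1/16y^3 - 15/8y^2 - 37/4y to the basis.

S(f_2,f_3): lcm = xy. S = 1/4x + 1/6y^3 - 4y - 3/4.
  reduce S modulo (f_1, f_2, f_3, h_4, h_5):
  remainder -121/24y^2 - 86/3y ≠ 0; add h_6 = -121/24y^2 - 86/3y to the basis.

S(f_3,h_4): lcm = xy^4. S = 11/4xy^3 + 36xy^2 - 36xy + y^4 + 3/4y^3.
  reduce S modulo (f_1, f_2, f_3, h_4, h_5, h_6):
  remainder 30594/121y ≠ 0; add h_7 = 30594/121y to the basis.

The other S-polynomials (S(f_1,h_4), S(f_2,h_4), S(f_1,h_5), S(f_2,h_5), S(f_3,h_5), S(h_4,h_5), S(f_1,h_6), S(f_2,h_6), S(f_3,h_6), S(h_4,h_6), S(h_5,h_6), S(f_1,h_7), S(f_2,h_7), S(f_3,h_7), S(h_4,h_7), S(h_5,h_7), S(h_6,h_7)) all reduce to 0 modulo the current basis, so we have a Gröbner basis.
Inter-reduce: drop elements whose leading term is divisible by another's, tail-reduce, and make monic.
Reduced Gröbner basis: {x - 3, y}.

From the last basis element, y = 0, so y takes values in {0}. Each choice, substituted upward through the basis, yields the corresponding point(s) of the solution set.
  y = 0: the earlier basis element becomes x - 3 = 0, giving x = 3 — point (3, 0).

{(3, 0)}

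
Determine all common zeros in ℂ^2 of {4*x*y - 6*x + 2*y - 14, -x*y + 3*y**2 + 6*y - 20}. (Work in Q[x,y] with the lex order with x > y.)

Compute a lex Gröbner basis by Buchberger's algorithm.
f_1 = 4*x*y - 6*x + 2*y - 14, LT = x*y.
f_2 = -x*y + 3*y**2 + 6*y - 20, LT = x*y.

S(f_1,f_2): lcm = x*y. S = -3/2*x + 3*y**2 + 13/2*y - 47/2.
  leading term x: no divisor's leading term divides it; move -3/2*x to the remainder.
  leading term y**2: no divisor's leading term divides it; move 3*y**2 to the remainder.
  leading term y: no divisor's leading term divides it; move 13/2*y to the remainder.
  leading term 1: no divisor's leading term divides it; move -47/2 to the remainder.
  remainder -3/2*x + 3*y**2 + 13/2*y - 47/2 ≠ 0; add h_3 = -3/2*x + 3*y**2 + 13/2*y - 47/2 to the basis.

S(f_1,h_3): lcm = x*y. S = -3/2*x + 2*y**3 + 13/3*y**2 - 91/6*y - 7/2.
  leading term x: subtract (1)·h_3 from -3/2*x + 2*y**3 + 13/3*y**2 - 91/6*y - 7/2 → 2*y**3 + 4/3*y**2 - 65/3*y + 20
  leading term y**3: no divisor's leading term divides it; move 2*y**3 to the remainder.
  leading term y**2: no divisor's leading term divides it; move 4/3*y**2 to the remainder.
  leading term y: no divisor's leading term divides it; move -65/3*y to the remainder.
  leading term 1: no divisor's leading term divides it; move 20 to the remainder.
  remainder 2*y**3 + 4/3*y**2 - 65/3*y + 20 ≠ 0; add h_4 = 2*y**3 + 4/3*y**2 - 65/3*y + 20 to the basis.

The other S-polynomials (S(f_2,h_3), S(f_1,h_4), S(f_2,h_4), S(h_3,h_4)) all reduce to 0 modulo the current basis, so we have a Gröbner basis.
Inter-reduce: drop elements whose leading term is divisible by another's, tail-reduce, and make monic.
Reduced Gröbner basis: {x - 2*y**2 - 13/3*y + 47/3, y**3 + 2/3*y**2 - 65/6*y + 10}.

The lex basis is triangular: the last element involves only y. Solving y**3 + 2/3*y**2 - 65/6*y + 10 = 0 gives y ∈ {-4, 5/3 - sqrt(10)/6, sqrt(10)/6 + 5/3}; substituting each value into the earlier elements determines the remaining variables.
  y = -4: the earlier basis element becomes x + 1 = 0, giving x = -1 — point (-1, -4).
  y = 5/3 - sqrt(10)/6: the earlier basis element becomes x + 7/3 + 11*sqrt(10)/6 = 0, giving x = -11*sqrt(10)/6 - 7/3 — point (-11*sqrt(10)/6 - 7/3, 5/3 - sqrt(10)/6).
  y = sqrt(10)/6 + 5/3: the earlier basis element becomes x - 11*sqrt(10)/6 + 7/3 = 0, giving x = -7/3 + 11*sqrt(10)/6 — point (-7/3 + 11*sqrt(10)/6, sqrt(10)/6 + 5/3).
Each listed point satisfies every original equation (direct substitution).

{(-1, -4), (-11*sqrt(10)/6 - 7/3, 5/3 - sqrt(10)/6), (-7/3 + 11*sqrt(10)/6, sqrt(10)/6 + 5/3)}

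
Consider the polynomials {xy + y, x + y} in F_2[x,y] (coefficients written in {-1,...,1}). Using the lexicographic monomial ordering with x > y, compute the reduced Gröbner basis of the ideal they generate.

G = {x + y, y^2 + y}

f_1 = xy + y, LT = xy.
f_2 = x + y, LT = x.

S(f_1,f_2): lcm = xy. S = y^2 + y.
  reduce S modulo (f_1, f_2):
  remainder y^2 + y ≠ 0; add g_3 = y^2 + y to the basis.

The other S-polynomials (S(f_1,g_3), S(f_2,g_3)) all reduce to 0 modulo the current basis, so we have a Gröbner basis.
Inter-reduce: drop elements whose leading term is divisible by another's, tail-reduce, and make monic.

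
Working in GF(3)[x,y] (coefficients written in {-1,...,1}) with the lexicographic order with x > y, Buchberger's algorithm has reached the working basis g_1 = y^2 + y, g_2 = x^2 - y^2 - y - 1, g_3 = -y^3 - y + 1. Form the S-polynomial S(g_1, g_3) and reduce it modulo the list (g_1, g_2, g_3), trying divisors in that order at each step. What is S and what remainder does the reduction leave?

S(g_1, g_3) = y^2 - y + 1; remainder on division = y + 1.

lcm(LM(g_1), LM(g_3)) = y^3.
S = (lcm/LT(g_1))·g_1 − (lcm/LT(g_3))·g_3 = y^2 - y + 1.
Reduce S modulo (g_1, g_2, g_3) in that order:
  leading term y^2: subtract (1)·g_1 from y^2 - y + 1 → y + 1
  leading term y: no divisor's leading term divides it; move y to the remainder.
  leading term 1: no divisor's leading term divides it; move 1 to the remainder.
The remainder y + 1 is nonzero, so it would be added as the next basis element.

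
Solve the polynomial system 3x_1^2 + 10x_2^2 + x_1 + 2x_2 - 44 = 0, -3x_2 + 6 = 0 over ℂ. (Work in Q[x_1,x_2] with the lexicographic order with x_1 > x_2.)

Compute a lex Gröbner basis by Buchberger's algorithm.
f_1 = 3x_1^2 + x_1 + 10x_2^2 + 2x_2 - 44, LT = x_1^2.
f_2 = -3x_2 + 6, LT = x_2.

The S-polynomials (S(f_1,f_2)) all reduce to 0 modulo the current basis, so we have a Gröbner basis.
Inter-reduce: drop elements whose leading term is divisible by another's, tail-reduce, and make monic.
Reduced Gröbner basis: {x_1^2 + 1/3x_1, x_2 - 2}.

From the last basis element, x_2 - 2 = 0, so x_2 takes values in {2}. Each choice, substituted upward through the basis, yields the corresponding point(s) of the solution set.
  x_2 = 2: the earlier basis element becomes x_1^2 + 1/3x_1 = 0, giving x_1 = -1/3, 0 — points (-1/3, 2), (0, 2).
Each listed point satisfies every original equation (direct substitution).

{(-1/3, 2), (0, 2)}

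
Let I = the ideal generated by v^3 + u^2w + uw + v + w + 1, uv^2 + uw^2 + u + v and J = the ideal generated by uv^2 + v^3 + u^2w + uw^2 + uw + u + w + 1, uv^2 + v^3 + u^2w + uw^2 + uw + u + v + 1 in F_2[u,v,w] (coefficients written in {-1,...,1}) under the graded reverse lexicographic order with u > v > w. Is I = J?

No, the ideals differ.

For a fixed monomial order, each ideal has a unique reduced Gröbner basis; comparing bases decides equality.
Buchberger on the first generating set:
f_1 = v^3 + u^2w + uw + v + w + 1, LT = v^3.
f_2 = uv^2 + uw^2 + u + v, LT = uv^2.

S(f_1,f_2): lcm = uv^3. S = u^3w + uvw^2 + u^2w + v^2 + uw + u.
  leading term u^3w: no divisor's leading term divides it; move u^3w to the remainder.
  leading term uvw^2: no divisor's leading term divides it; move uvw^2 to the remainder.
  leading term u^2w: no divisor's leading term divides it; move u^2w to the remainder.
  leading term v^2: no divisor's leading term divides it; move v^2 to the remainder.
  leading term uw: no divisor's leading term divides it; move uw to the remainder.
  leading term u: no divisor's leading term divides it; move u to the remainder.
  remainder u^3w + uvw^2 + u^2w + v^2 + uw + u ≠ 0; add g_3 = u^3w + uvw^2 + u^2w + v^2 + uw + u to the basis.

The other S-polynomials (S(f_1,g_3), S(f_2,g_3)) all reduce to 0 modulo the current basis, so we have a Gröbner basis.
Inter-reduce: drop elements whose leading term is divisible by another's, tail-reduce, and make monic.
Reduced Gröbner basis: {u^3w + uvw^2 + u^2w + v^2 + uw + u, uv^2 + uw^2 + u + v, v^3 + u^2w + uw + v + w + 1}.

Buchberger on the second generating set:
h_1 = uv^2 + v^3 + u^2w + uw^2 + uw + u + w + 1, LT = uv^2.
h_2 = uv^2 + v^3 + u^2w + uw^2 + uw + u + v + 1, LT = uv^2.

S(h_1,h_2): lcm = uv^2. S = v + w.
  leading term v: no divisor's leading term divides it; move v to the remainder.
  leading term w: no divisor's leading term divides it; move w to the remainder.
  remainder v + w ≠ 0; add k_3 = v + w to the basis.

S(h_1,k_3): lcm = uv^2. S = v^3 + u^2w + uvw + uw^2 + uw + u + w + 1.
  leading term v^3: subtract (v^2)·k_3 from v^3 + u^2w + uvw + uw^2 + uw + u + w + 1 → u^2w + uvw + v^2w + uw^2 + uw + u + w + 1
  leading term u^2w: no divisor's leading term divides it; move u^2w to the remainder.
  leading term uvw: subtract (uw)·k_3 from uvw + v^2w + uw^2 + uw + u + w + 1 → v^2w + uw + u + w + 1
  leading term v^2w: subtract (vw)·k_3 from v^2w + uw + u + w + 1 → vw^2 + uw + u + w + 1
  leading term vw^2: subtract (w^2)·k_3 from vw^2 + uw + u + w + 1 → w^3 + uw + u + w + 1
  leading term w^3: no divisor's leading term divides it; move w^3 to the remainder.
  leading term uw: no divisor's leading term divides it; move uw to the remainder.
  leading term u: no divisor's leading term divides it; move u to the remainder.
  leading term w: no divisor's leading term divides it; move w to the remainder.
  leading term 1: no divisor's leading term divides it; move 1 to the remainder.
  remainder u^2w + w^3 + uw + u + w + 1 ≠ 0; add k_4 = u^2w + w^3 + uw + u + w + 1 to the basis.

The other S-polynomials (S(h_2,k_3), S(h_1,k_4), S(h_2,k_4), S(k_3,k_4)) all reduce to 0 modulo the current basis, so we have a Gröbner basis.
Inter-reduce: drop elements whose leading term is divisible by another's, tail-reduce, and make monic.
Reduced Gröbner basis: {u^2w + w^3 + uw + u + w + 1, v + w}.

The bases are distinct; the ideals are different.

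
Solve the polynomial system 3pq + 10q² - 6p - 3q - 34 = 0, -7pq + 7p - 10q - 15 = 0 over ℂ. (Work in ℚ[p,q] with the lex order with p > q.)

{(-5, 2), (-73/14 - sqrt(46281)/42, -19/140 + sqrt(46281)/140), (-73/14 + sqrt(46281)/42, -sqrt(46281)/140 - 19/140)}

Compute a lex Gröbner basis by Buchberger's algorithm.
f_1 = 3pq - 6p + 10q² - 3q - 34, LT = pq.
f_2 = -7pq + 7p - 10q - 15, LT = pq.

S(f_1,f_2): lcm = pq. S = -p + 10/3q² - 17/7q - 283/21.
  leading term p: no divisor's leading term divides it; move -p to the remainder.
  leading term q²: no divisor's leading term divides it; move 10/3q² to the remainder.
  leading term q: no divisor's leading term divides it; move -17/7q to the remainder.
  leading term 1: no divisor's leading term divides it; move -283/21 to the remainder.
  remainder -p + 10/3q² - 17/7q - 283/21 ≠ 0; add h_3 = -p + 10/3q² - 17/7q - 283/21 to the basis.

S(f_1,h_3): lcm = pq. S = -2p + 10/3q³ + 19/21q² - 304/21q - 34/3.
  leading term p: subtract (2)·h_3 from -2p + 10/3q³ + 19/21q² - 304/21q - 34/3 → 10/3q³ - 121/21q² - 202/21q + 328/21
  leading term q³: no divisor's leading term divides it; move 10/3q³ to the remainder.
  leading term q²: no divisor's leading term divides it; move -121/21q² to the remainder.
  leading term q: no divisor's leading term divides it; move -202/21q to the remainder.
  leading term 1: no divisor's leading term divides it; move 328/21 to the remainder.
  remainder 10/3q³ - 121/21q² - 202/21q + 328/21 ≠ 0; add h_4 = 10/3q³ - 121/21q² - 202/21q + 328/21 to the basis.

S(f_2,h_3): lcm = pq. S = -p + 10/3q³ - 17/7q² - 253/21q + 15/7.
  leading term p: subtract (1)·h_3 from -p + 10/3q³ - 17/7q² - 253/21q + 15/7 → 10/3q³ - 121/21q² - 202/21q + 328/21
  leading term q³: subtract (1)·h_4 from 10/3q³ - 121/21q² - 202/21q + 328/21 → 0
  remainder 0.

S(f_1,h_4): lcm = pq³. S = -19/70pq² + 101/35pq - 164/35p + 10/3q⁴ - q³ - 34/3q².
  leading term pq²: subtract (-19/210q)·f_1 from -19/70pq² + 101/35pq - 164/35p + 10/3q⁴ - q³ - 34/3q² → 82/35pq - 164/35p + 10/3q⁴ - 2/21q³ - 2437/210q² - 323/105q
  leading term pq: subtract (82/105)·f_1 from 82/35pq - 164/35p + 10/3q⁴ - 2/21q³ - 2437/210q² - 323/105q → 10/3q⁴ - 2/21q³ - 1359/70q² - 11/15q + 2788/105
  leading term q⁴: subtract (q)·h_4 from 10/3q⁴ - 2/21q³ - 1359/70q² - 11/15q + 2788/105 → 17/3q³ - 2057/210q² - 1717/105q + 2788/105
  leading term q³: subtract (17/10)·h_4 from 17/3q³ - 2057/210q² - 1717/105q + 2788/105 → 0
  remainder 0.

S(f_2,h_4): lcm = pq³. S = 51/70pq² + 101/35pq - 164/35p + 10/7q³ + 15/7q².
  leading term pq²: subtract (17/70q)·f_1 from 51/70pq² + 101/35pq - 164/35p + 10/7q³ + 15/7q² → 152/35pq - 164/35p - q³ + 201/70q² + 289/35q
  leading term pq: subtract (152/105)·f_1 from 152/35pq - 164/35p - q³ + 201/70q² + 289/35q → 4p - q³ - 2437/210q² + 63/5q + 5168/105
  leading term p: subtract (-4)·h_3 from 4p - q³ - 2437/210q² + 63/5q + 5168/105 → -q³ + 121/70q² + 101/35q - 164/35
  leading term q³: subtract (-3/10)·h_4 from -q³ + 121/70q² + 101/35q - 164/35 → 0
  remainder 0.

S(h_3,h_4): leading monomials are coprime, so the S-polynomial reduces to 0 (Buchberger's first criterion).
Every S-polynomial of the final basis reduces to 0, so we have a Gröbner basis.
Inter-reduce: drop elements whose leading term is divisible by another's, tail-reduce, and make monic.
Reduced Gröbner basis: {p - 10/3q² + 17/7q + 283/21, q³ - 121/70q² - 101/35q + 164/35}.

Since the basis is lex-ordered, q³ - 121/70q² - 101/35q + 164/35 is univariate in q. Its roots are {2, -19/140 + sqrt(46281)/140, -sqrt(46281)/140 - 19/140}. Back-substituting each root into the other basis elements fixes the other coordinates.
  q = 2: the earlier basis element becomes p + 5 = 0, giving p = -5 — point (-5, 2).
  q = -19/140 + sqrt(46281)/140: the earlier basis element becomes p + sqrt(46281)/42 + 73/14 = 0, giving p = -73/14 - sqrt(46281)/42 — point (-73/14 - sqrt(46281)/42, -19/140 + sqrt(46281)/140).
  q = -sqrt(46281)/140 - 19/140: the earlier basis element becomes p - sqrt(46281)/42 + 73/14 = 0, giving p = -73/14 + sqrt(46281)/42 — point (-73/14 + sqrt(46281)/42, -sqrt(46281)/140 - 19/140).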